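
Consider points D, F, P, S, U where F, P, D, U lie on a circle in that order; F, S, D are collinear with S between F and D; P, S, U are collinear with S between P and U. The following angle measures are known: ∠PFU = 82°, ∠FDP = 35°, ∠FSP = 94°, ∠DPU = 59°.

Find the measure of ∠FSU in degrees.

∠FSU = 86°

1. ∠FUP = 35°  [same arc FP]
2. ∠DFU = 59°  [same arc DU]
3. ∠FSU = 86°  [△FSU]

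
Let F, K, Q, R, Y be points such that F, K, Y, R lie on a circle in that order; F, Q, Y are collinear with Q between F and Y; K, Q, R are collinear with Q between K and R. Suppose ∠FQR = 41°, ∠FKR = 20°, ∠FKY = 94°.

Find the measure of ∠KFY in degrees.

∠KFY = 21°

1. ∠KQY = 41°  [vertical angles at Q]
2. ∠FQK = 139°  [linear pair at Q on FY]
3. ∠KFY = 21°  [△FQK]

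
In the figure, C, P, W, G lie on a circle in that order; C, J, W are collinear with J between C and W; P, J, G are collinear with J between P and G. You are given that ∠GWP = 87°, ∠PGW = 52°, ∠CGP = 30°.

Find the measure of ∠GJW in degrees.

1. ∠GCP = 93°  [cyclic CPWG, opposite ∠C+∠W]
2. ∠PCW = 52°  [same arc PW]
3. ∠CPG = 57°  [△CPG]
4. ∠CJP = 71°  [△CJP]
5. ∠GJW = 71°  [vertical angles at J]

∠GJW = 71°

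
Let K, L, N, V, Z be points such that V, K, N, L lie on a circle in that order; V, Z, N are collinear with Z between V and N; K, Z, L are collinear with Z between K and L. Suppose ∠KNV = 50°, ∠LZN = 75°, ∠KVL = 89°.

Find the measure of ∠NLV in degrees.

1. ∠KLV = 50°  [same arc VK]
2. ∠LZV = 105°  [linear pair at Z on VN]
3. ∠LKV = 41°  [△VKL]
4. ∠LVN = 25°  [△VZL]
5. ∠LNV = 41°  [same arc VL]
6. ∠NLV = 114°  [△VNL]

∠NLV = 114°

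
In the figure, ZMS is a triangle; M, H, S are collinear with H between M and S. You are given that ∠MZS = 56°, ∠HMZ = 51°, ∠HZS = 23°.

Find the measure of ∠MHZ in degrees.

1. ∠SMZ = 51°  [H on ray MS]
2. ∠MSZ = 73°  [△ZMS]
3. ∠HSZ = 73°  [H on ray SM]
4. ∠SHZ = 84°  [△ZHS]
5. ∠MHZ = 96°  [linear pair at H on MS]

∠MHZ = 96°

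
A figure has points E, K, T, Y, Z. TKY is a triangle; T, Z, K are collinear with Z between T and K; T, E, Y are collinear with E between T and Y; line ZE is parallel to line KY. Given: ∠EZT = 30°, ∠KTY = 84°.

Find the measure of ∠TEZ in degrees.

1. ∠TKY = 30°  [ZE∥KY, corresponding at Z]
2. ∠KYT = 66°  [△TKY]
3. ∠TEZ = 66°  [ZE∥KY, corresponding at E]

∠TEZ = 66°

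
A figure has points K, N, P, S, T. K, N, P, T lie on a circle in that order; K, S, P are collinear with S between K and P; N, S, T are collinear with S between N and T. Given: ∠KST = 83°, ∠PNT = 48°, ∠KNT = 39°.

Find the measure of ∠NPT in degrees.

1. ∠PST = 97°  [linear pair at S on KP]
2. ∠KPT = 39°  [same arc KT]
3. ∠NTP = 44°  [△PST]
4. ∠NPT = 88°  [△NPT]

∠NPT = 88°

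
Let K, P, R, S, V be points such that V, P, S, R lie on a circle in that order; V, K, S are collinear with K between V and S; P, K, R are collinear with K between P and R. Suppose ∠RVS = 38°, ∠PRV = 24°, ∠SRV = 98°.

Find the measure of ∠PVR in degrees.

1. ∠RSV = 44°  [△VSR]
2. ∠RPV = 44°  [same arc VR]
3. ∠PVR = 112°  [△VPR]

∠PVR = 112°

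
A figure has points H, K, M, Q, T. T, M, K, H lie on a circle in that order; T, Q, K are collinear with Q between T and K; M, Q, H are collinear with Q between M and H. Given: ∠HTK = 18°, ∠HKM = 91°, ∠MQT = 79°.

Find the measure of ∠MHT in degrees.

1. ∠HMK = 18°  [same arc KH]
2. ∠KQM = 101°  [linear pair at Q on TK]
3. ∠MKT = 61°  [△MQK]
4. ∠MHT = 61°  [same arc TM]

∠MHT = 61°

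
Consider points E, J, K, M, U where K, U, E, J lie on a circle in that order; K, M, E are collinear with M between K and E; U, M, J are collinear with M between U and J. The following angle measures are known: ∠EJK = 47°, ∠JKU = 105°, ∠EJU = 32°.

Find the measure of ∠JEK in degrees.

1. ∠JEU = 75°  [cyclic KUEJ, opposite ∠K+∠E]
2. ∠EUJ = 73°  [△UEJ]
3. ∠EKJ = 73°  [same arc EJ]
4. ∠JEK = 60°  [△KEJ]

∠JEK = 60°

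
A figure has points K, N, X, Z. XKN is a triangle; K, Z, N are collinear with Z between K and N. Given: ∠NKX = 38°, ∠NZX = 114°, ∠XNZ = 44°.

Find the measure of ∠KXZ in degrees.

∠KXZ = 76°

1. ∠XKZ = 38°  [Z on ray KN]
2. ∠KZX = 66°  [linear pair at Z on KN]
3. ∠KXZ = 76°  [△XKZ]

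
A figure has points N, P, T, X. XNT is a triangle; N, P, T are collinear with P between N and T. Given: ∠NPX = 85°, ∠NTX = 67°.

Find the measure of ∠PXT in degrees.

1. ∠TPX = 95°  [linear pair at P on NT]
2. ∠PTX = 67°  [P on ray TN]
3. ∠PXT = 18°  [△XPT]

∠PXT = 18°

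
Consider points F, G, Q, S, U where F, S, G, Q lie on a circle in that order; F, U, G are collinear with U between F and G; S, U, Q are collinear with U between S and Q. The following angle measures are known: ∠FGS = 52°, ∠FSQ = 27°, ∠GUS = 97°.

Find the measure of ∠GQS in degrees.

∠GQS = 70°

1. ∠FQS = 52°  [same arc FS]
2. ∠GSQ = 31°  [△SUG]
3. ∠QFS = 101°  [△FSQ]
4. ∠QGS = 79°  [cyclic FSGQ, opposite ∠F+∠G]
5. ∠GQS = 70°  [△SGQ]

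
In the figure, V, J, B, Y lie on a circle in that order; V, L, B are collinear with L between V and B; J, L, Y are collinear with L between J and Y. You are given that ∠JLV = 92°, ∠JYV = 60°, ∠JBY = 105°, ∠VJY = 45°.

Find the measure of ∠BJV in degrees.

1. ∠BVJ = 43°  [△VLJ]
2. ∠JBV = 60°  [same arc VJ]
3. ∠BJV = 77°  [△VJB]

∠BJV = 77°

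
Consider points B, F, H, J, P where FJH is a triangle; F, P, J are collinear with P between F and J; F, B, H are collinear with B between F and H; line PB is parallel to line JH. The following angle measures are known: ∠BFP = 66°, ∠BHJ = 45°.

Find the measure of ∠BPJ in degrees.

1. ∠HFJ = 66°  [P on FJ, B on FH]
2. ∠FHJ = 45°  [B on ray HF]
3. ∠FJH = 69°  [△FJH]
4. ∠BPF = 69°  [PB∥JH, corresponding at P]
5. ∠BPJ = 111°  [linear pair at P on FJ]

∠BPJ = 111°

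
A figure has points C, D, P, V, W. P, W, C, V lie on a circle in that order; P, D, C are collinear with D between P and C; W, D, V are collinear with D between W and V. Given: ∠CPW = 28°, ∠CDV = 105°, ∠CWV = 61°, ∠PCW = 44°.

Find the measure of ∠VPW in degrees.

∠VPW = 89°

1. ∠CVW = 28°  [same arc WC]
2. ∠VCW = 91°  [△WCV]
3. ∠VPW = 89°  [cyclic PWCV, opposite ∠P+∠C]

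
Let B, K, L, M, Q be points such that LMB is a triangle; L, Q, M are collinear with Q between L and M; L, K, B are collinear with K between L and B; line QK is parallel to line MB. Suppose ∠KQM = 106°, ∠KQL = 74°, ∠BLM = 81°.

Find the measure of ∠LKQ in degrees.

∠LKQ = 25°

1. ∠BML = 74°  [QK∥MB, corresponding at Q]
2. ∠LBM = 25°  [△LMB]
3. ∠LKQ = 25°  [QK∥MB, corresponding at K]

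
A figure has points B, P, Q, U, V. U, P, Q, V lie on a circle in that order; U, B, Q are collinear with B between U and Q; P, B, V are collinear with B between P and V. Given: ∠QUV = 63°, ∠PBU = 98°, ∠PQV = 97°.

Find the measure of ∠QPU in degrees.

1. ∠QPV = 63°  [same arc QV]
2. ∠PBQ = 82°  [linear pair at B on UQ]
3. ∠PVQ = 20°  [△PQV]
4. ∠PQU = 35°  [△PBQ]
5. ∠PUQ = 20°  [same arc PQ]
6. ∠QPU = 125°  [△UPQ]

∠QPU = 125°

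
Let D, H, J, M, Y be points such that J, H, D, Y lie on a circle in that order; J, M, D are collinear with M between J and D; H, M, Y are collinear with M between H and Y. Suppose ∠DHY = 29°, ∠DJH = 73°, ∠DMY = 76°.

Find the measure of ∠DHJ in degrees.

1. ∠DJY = 29°  [same arc DY]
2. ∠DYH = 73°  [same arc HD]
3. ∠JDY = 31°  [△DMY]
4. ∠DYJ = 120°  [△JDY]
5. ∠DHJ = 60°  [cyclic JHDY, opposite ∠H+∠Y]

∠DHJ = 60°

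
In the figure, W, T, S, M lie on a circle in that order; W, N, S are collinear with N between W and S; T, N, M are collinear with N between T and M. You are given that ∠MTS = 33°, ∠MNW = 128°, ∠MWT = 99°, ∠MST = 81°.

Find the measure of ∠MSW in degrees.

1. ∠SMT = 66°  [△TSM]
2. ∠MNS = 52°  [linear pair at N on WS]
3. ∠MSW = 62°  [△SNM]

∠MSW = 62°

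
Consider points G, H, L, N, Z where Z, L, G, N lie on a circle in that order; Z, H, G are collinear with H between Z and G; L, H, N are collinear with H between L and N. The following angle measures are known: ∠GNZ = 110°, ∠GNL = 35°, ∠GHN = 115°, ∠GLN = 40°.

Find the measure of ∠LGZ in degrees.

∠LGZ = 75°

1. ∠GLZ = 70°  [cyclic ZLGN, opposite ∠L+∠N]
2. ∠GZL = 35°  [same arc LG]
3. ∠LGZ = 75°  [△ZLG]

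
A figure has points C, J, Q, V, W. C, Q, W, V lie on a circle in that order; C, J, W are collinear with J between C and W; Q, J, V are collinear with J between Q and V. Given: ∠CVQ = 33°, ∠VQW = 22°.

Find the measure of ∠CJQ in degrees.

∠CJQ = 55°

1. ∠CWQ = 33°  [same arc CQ]
2. ∠QJW = 125°  [△QJW]
3. ∠CJQ = 55°  [linear pair at J on CW]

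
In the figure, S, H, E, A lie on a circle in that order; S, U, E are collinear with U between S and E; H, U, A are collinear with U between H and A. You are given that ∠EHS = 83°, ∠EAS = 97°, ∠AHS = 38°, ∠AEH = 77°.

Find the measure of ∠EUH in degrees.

1. ∠AES = 38°  [same arc SA]
2. ∠ASH = 103°  [cyclic SHEA, opposite ∠S+∠E]
3. ∠ASE = 45°  [△SEA]
4. ∠HAS = 39°  [△SHA]
5. ∠AHE = 45°  [same arc EA]
6. ∠HES = 39°  [same arc SH]
7. ∠EUH = 96°  [△HUE]

∠EUH = 96°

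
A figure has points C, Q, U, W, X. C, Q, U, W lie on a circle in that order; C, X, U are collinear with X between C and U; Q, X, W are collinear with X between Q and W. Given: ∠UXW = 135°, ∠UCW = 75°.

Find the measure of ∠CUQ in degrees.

∠CUQ = 60°

1. ∠CXQ = 135°  [vertical angles at X]
2. ∠UQW = 75°  [same arc UW]
3. ∠QXU = 45°  [linear pair at X on CU]
4. ∠CUQ = 60°  [△QXU]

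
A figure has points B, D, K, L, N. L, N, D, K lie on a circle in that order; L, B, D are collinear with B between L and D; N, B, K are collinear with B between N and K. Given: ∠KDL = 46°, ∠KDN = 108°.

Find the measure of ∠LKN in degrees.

1. ∠KNL = 46°  [same arc LK]
2. ∠KLN = 72°  [cyclic LNDK, opposite ∠L+∠D]
3. ∠LKN = 62°  [△LNK]

∠LKN = 62°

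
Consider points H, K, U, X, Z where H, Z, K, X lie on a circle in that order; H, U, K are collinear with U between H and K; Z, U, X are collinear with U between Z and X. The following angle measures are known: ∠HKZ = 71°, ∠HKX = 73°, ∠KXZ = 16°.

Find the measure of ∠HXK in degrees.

∠HXK = 87°

1. ∠KHZ = 16°  [same arc ZK]
2. ∠HZK = 93°  [△HZK]
3. ∠HXK = 87°  [cyclic HZKX, opposite ∠Z+∠X]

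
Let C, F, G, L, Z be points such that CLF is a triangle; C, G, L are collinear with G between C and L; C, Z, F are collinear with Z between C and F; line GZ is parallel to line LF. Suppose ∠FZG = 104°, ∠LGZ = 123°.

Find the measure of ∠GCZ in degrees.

∠GCZ = 47°

1. ∠CZG = 76°  [linear pair at Z on CF]
2. ∠CGZ = 57°  [linear pair at G on CL]
3. ∠GCZ = 47°  [△CGZ]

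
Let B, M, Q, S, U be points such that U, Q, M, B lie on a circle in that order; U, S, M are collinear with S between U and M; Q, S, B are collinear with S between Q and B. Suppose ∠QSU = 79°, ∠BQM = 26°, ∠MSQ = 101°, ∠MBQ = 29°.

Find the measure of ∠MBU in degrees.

1. ∠BSM = 79°  [vertical angles at S]
2. ∠BUM = 26°  [same arc MB]
3. ∠BMU = 72°  [△MSB]
4. ∠MBU = 82°  [△UMB]

∠MBU = 82°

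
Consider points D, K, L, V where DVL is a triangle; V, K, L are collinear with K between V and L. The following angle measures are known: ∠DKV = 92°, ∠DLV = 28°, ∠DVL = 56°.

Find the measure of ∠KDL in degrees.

1. ∠DKL = 88°  [linear pair at K on VL]
2. ∠DLK = 28°  [K on ray LV]
3. ∠KDL = 64°  [△DKL]

∠KDL = 64°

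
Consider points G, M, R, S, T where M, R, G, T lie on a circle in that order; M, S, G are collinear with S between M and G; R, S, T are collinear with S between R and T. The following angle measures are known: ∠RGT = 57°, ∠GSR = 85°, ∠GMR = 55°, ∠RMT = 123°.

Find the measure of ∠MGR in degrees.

∠MGR = 27°

1. ∠MSR = 95°  [linear pair at S on MG]
2. ∠MRT = 30°  [△MSR]
3. ∠MTR = 27°  [△MRT]
4. ∠MGR = 27°  [same arc MR]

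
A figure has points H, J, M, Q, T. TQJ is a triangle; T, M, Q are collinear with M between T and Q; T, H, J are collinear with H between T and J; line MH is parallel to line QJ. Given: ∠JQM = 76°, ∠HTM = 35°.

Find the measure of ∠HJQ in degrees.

∠HJQ = 69°

1. ∠JQT = 76°  [M on ray QT]
2. ∠JTQ = 35°  [M on TQ, H on TJ]
3. ∠QJT = 69°  [△TQJ]
4. ∠HJQ = 69°  [H on ray JT]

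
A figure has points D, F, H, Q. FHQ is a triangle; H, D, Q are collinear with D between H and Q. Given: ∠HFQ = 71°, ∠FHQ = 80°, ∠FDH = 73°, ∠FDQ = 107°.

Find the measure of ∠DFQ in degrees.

1. ∠FQH = 29°  [△FHQ]
2. ∠DQF = 29°  [D on ray QH]
3. ∠DFQ = 44°  [△FDQ]

∠DFQ = 44°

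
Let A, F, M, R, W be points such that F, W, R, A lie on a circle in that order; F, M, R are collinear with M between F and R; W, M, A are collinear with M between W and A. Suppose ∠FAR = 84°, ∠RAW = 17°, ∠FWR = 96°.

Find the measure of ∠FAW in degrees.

1. ∠RFW = 17°  [same arc WR]
2. ∠FRW = 67°  [△FWR]
3. ∠FAW = 67°  [same arc FW]

∠FAW = 67°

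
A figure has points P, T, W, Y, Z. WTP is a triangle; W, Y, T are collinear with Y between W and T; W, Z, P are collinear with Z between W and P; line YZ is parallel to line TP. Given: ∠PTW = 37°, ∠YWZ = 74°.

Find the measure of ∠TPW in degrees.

∠TPW = 69°

1. ∠WYZ = 37°  [YZ∥TP, corresponding at Y]
2. ∠WZY = 69°  [△WYZ]
3. ∠TPW = 69°  [YZ∥TP, corresponding at Z]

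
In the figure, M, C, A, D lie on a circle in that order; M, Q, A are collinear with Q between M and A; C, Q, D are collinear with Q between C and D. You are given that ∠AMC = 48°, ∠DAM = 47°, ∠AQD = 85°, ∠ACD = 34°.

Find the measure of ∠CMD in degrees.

∠CMD = 82°

1. ∠ADC = 48°  [same arc CA]
2. ∠CAD = 98°  [△CAD]
3. ∠CMD = 82°  [cyclic MCAD, opposite ∠M+∠A]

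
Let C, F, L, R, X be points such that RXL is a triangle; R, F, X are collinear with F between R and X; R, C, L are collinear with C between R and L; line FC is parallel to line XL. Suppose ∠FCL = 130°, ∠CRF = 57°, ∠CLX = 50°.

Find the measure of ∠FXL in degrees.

1. ∠FCR = 50°  [linear pair at C on RL]
2. ∠CFR = 73°  [△RFC]
3. ∠CFX = 107°  [linear pair at F on RX]
4. ∠FXL = 73°  [FC∥XL, co-interior at X–F]

∠FXL = 73°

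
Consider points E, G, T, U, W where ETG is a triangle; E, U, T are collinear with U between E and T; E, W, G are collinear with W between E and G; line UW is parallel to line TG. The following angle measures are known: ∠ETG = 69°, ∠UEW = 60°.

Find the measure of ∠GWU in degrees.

∠GWU = 129°

1. ∠EUW = 69°  [UW∥TG, corresponding at U]
2. ∠EWU = 51°  [△EUW]
3. ∠GWU = 129°  [linear pair at W on EG]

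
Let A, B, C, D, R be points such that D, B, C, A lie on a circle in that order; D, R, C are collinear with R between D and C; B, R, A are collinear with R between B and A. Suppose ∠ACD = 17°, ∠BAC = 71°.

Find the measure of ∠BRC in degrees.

1. ∠ABD = 17°  [same arc DA]
2. ∠BDC = 71°  [same arc BC]
3. ∠BRD = 92°  [△DRB]
4. ∠BRC = 88°  [linear pair at R on DC]

∠BRC = 88°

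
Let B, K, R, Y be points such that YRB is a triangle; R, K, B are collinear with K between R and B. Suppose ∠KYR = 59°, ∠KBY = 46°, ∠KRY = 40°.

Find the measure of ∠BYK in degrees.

1. ∠RKY = 81°  [△YRK]
2. ∠BKY = 99°  [linear pair at K on RB]
3. ∠BYK = 35°  [△YKB]

∠BYK = 35°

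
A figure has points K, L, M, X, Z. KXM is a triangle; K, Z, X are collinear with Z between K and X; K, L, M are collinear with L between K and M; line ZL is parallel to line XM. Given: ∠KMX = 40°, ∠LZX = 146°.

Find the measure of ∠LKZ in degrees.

1. ∠KLZ = 40°  [ZL∥XM, corresponding at L]
2. ∠KZL = 34°  [linear pair at Z on KX]
3. ∠LKZ = 106°  [△KZL]

∠LKZ = 106°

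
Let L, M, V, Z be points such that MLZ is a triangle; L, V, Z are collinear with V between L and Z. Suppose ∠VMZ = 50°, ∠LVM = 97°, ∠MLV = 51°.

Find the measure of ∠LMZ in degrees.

1. ∠MVZ = 83°  [linear pair at V on LZ]
2. ∠MLZ = 51°  [V on ray LZ]
3. ∠MZV = 47°  [△MVZ]
4. ∠LZM = 47°  [V on ray ZL]
5. ∠LMZ = 82°  [△MLZ]

∠LMZ = 82°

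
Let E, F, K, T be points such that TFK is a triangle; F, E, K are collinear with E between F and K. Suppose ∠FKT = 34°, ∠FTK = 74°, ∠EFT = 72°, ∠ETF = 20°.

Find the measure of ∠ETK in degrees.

1. ∠EKT = 34°  [E on ray KF]
2. ∠FET = 88°  [△TFE]
3. ∠KET = 92°  [linear pair at E on FK]
4. ∠ETK = 54°  [△TEK]

∠ETK = 54°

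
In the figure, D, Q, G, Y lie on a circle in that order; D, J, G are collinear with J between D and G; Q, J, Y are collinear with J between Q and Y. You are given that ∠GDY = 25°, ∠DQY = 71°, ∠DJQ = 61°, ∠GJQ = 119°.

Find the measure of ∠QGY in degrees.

∠QGY = 107°

1. ∠GQY = 25°  [same arc GY]
2. ∠DGY = 71°  [same arc DY]
3. ∠GJY = 61°  [vertical angles at J]
4. ∠GYQ = 48°  [△GJY]
5. ∠QGY = 107°  [△QGY]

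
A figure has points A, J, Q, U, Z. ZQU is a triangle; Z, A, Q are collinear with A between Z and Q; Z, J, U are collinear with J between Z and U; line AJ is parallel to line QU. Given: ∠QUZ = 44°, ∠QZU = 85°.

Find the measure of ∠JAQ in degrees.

∠JAQ = 129°

1. ∠UQZ = 51°  [△ZQU]
2. ∠JAZ = 51°  [AJ∥QU, corresponding at A]
3. ∠JAQ = 129°  [linear pair at A on ZQ]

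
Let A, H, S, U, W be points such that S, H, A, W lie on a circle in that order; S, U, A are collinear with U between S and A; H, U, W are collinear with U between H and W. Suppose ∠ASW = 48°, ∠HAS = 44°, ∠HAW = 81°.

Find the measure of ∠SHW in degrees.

∠SHW = 37°

1. ∠HWS = 44°  [same arc SH]
2. ∠HSW = 99°  [cyclic SHAW, opposite ∠S+∠A]
3. ∠SHW = 37°  [△SHW]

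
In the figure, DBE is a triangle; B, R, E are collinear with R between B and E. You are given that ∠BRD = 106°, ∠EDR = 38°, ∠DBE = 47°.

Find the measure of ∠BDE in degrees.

1. ∠DRE = 74°  [linear pair at R on BE]
2. ∠DER = 68°  [△DRE]
3. ∠BED = 68°  [R on ray EB]
4. ∠BDE = 65°  [△DBE]

∠BDE = 65°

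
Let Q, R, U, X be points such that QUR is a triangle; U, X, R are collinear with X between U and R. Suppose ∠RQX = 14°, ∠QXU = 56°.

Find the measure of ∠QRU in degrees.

∠QRU = 42°

1. ∠QXR = 124°  [linear pair at X on UR]
2. ∠QRX = 42°  [△QXR]
3. ∠QRU = 42°  [X on ray RU]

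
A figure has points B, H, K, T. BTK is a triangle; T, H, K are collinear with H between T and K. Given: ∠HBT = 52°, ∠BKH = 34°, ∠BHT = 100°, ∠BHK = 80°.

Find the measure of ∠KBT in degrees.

1. ∠BTH = 28°  [△BTH]
2. ∠BKT = 34°  [H on ray KT]
3. ∠BTK = 28°  [H on ray TK]
4. ∠KBT = 118°  [△BTK]

∠KBT = 118°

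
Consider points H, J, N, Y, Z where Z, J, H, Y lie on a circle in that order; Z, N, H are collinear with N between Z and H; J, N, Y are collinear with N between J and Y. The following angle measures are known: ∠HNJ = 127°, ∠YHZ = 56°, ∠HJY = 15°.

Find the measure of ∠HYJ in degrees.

∠HYJ = 71°

1. ∠YNZ = 127°  [vertical angles at N]
2. ∠HNY = 53°  [linear pair at N on ZH]
3. ∠HYJ = 71°  [△HNY]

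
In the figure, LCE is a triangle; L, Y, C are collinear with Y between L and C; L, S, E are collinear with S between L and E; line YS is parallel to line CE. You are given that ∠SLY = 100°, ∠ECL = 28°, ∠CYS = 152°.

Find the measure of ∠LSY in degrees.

∠LSY = 52°

1. ∠CLE = 100°  [Y on LC, S on LE]
2. ∠CEL = 52°  [△LCE]
3. ∠LSY = 52°  [YS∥CE, corresponding at S]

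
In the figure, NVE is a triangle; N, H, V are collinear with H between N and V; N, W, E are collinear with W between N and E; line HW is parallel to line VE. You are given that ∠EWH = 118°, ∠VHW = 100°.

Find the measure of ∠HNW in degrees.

∠HNW = 38°

1. ∠HWN = 62°  [linear pair at W on NE]
2. ∠NHW = 80°  [linear pair at H on NV]
3. ∠HNW = 38°  [△NHW]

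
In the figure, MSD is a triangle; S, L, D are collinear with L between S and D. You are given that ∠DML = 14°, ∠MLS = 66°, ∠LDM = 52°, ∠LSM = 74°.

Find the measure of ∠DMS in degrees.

1. ∠MDS = 52°  [L on ray DS]
2. ∠DSM = 74°  [L on ray SD]
3. ∠DMS = 54°  [△MSD]

∠DMS = 54°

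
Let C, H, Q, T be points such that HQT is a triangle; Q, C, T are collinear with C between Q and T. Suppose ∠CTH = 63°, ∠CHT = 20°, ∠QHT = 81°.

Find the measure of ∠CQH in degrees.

1. ∠HTQ = 63°  [C on ray TQ]
2. ∠HQT = 36°  [△HQT]
3. ∠CQH = 36°  [C on ray QT]

∠CQH = 36°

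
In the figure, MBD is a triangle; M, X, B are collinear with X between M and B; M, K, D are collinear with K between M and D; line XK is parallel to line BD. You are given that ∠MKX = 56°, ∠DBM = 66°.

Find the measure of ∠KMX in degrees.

∠KMX = 58°

1. ∠BDM = 56°  [XK∥BD, corresponding at K]
2. ∠BMD = 58°  [△MBD]
3. ∠KMX = 58°  [X on MB, K on MD]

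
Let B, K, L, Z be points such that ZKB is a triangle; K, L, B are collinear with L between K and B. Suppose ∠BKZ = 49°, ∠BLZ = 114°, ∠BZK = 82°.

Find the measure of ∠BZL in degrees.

1. ∠KBZ = 49°  [△ZKB]
2. ∠LBZ = 49°  [L on ray BK]
3. ∠BZL = 17°  [△ZLB]

∠BZL = 17°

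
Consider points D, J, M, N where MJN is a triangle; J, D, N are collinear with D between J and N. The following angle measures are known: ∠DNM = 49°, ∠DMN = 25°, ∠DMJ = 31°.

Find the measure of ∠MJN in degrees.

∠MJN = 75°

1. ∠MDN = 106°  [△MDN]
2. ∠JDM = 74°  [linear pair at D on JN]
3. ∠DJM = 75°  [△MJD]
4. ∠MJN = 75°  [D on ray JN]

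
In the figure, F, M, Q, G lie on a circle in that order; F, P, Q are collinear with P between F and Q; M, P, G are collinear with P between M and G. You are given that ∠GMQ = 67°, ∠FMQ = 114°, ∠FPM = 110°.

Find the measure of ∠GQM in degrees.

∠GQM = 90°

1. ∠GFQ = 67°  [same arc QG]
2. ∠FGQ = 66°  [cyclic FMQG, opposite ∠M+∠G]
3. ∠GPQ = 110°  [vertical angles at P]
4. ∠FQG = 47°  [△FQG]
5. ∠MGQ = 23°  [△QPG]
6. ∠GQM = 90°  [△MQG]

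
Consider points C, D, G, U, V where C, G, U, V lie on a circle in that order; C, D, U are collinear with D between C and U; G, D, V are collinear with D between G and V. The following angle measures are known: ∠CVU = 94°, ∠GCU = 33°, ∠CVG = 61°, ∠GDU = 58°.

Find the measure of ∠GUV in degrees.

∠GUV = 86°

1. ∠CGU = 86°  [cyclic CGUV, opposite ∠G+∠V]
2. ∠GVU = 33°  [same arc GU]
3. ∠CUG = 61°  [△CGU]
4. ∠UGV = 61°  [△GDU]
5. ∠GUV = 86°  [△GUV]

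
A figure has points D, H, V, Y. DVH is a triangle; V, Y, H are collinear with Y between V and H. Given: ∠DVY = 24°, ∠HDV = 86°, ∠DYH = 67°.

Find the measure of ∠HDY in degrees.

1. ∠DVH = 24°  [Y on ray VH]
2. ∠DHV = 70°  [△DVH]
3. ∠DHY = 70°  [Y on ray HV]
4. ∠HDY = 43°  [△DYH]

∠HDY = 43°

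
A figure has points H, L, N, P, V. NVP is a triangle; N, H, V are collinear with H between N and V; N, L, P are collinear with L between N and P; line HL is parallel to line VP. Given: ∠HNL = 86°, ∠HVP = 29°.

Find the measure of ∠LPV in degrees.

1. ∠PNV = 86°  [H on NV, L on NP]
2. ∠NVP = 29°  [H on ray VN]
3. ∠NPV = 65°  [△NVP]
4. ∠LPV = 65°  [L on ray PN]

∠LPV = 65°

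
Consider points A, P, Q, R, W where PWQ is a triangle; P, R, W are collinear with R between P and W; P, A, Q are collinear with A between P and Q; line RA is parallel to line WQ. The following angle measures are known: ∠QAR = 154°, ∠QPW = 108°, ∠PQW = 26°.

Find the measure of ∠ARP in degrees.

∠ARP = 46°

1. ∠PAR = 26°  [linear pair at A on PQ]
2. ∠APR = 108°  [R on PW, A on PQ]
3. ∠ARP = 46°  [△PRA]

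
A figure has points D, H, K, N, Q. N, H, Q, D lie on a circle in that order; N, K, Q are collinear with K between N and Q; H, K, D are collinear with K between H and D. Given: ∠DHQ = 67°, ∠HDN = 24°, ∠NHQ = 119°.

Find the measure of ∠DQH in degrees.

∠DQH = 76°

1. ∠HQN = 24°  [same arc NH]
2. ∠HNQ = 37°  [△NHQ]
3. ∠HDQ = 37°  [same arc HQ]
4. ∠DQH = 76°  [△HQD]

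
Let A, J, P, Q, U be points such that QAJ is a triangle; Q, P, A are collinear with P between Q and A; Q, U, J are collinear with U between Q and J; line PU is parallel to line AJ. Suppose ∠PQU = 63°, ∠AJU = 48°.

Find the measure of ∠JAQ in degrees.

∠JAQ = 69°

1. ∠AQJ = 63°  [P on QA, U on QJ]
2. ∠AJQ = 48°  [U on ray JQ]
3. ∠JAQ = 69°  [△QAJ]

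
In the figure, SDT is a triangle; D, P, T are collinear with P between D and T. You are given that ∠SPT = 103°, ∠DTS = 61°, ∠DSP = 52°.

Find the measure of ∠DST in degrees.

1. ∠DPS = 77°  [linear pair at P on DT]
2. ∠PDS = 51°  [△SDP]
3. ∠SDT = 51°  [P on ray DT]
4. ∠DST = 68°  [△SDT]

∠DST = 68°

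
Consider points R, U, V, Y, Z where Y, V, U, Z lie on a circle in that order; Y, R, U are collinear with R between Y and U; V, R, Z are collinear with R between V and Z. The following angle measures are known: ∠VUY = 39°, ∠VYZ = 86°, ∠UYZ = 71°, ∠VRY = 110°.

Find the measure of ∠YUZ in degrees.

1. ∠VZY = 39°  [same arc YV]
2. ∠YVZ = 55°  [△YVZ]
3. ∠YUZ = 55°  [same arc YZ]

∠YUZ = 55°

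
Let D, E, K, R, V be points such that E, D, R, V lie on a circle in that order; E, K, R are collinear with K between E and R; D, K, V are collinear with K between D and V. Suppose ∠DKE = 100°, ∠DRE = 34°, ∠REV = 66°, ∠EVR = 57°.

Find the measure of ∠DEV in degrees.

1. ∠RKV = 100°  [vertical angles at K]
2. ∠DKR = 80°  [linear pair at K on ER]
3. ∠RDV = 66°  [△DKR]
4. ∠ERV = 57°  [△ERV]
5. ∠DVR = 23°  [△RKV]
6. ∠DRV = 91°  [△DRV]
7. ∠DEV = 89°  [cyclic EDRV, opposite ∠E+∠R]

∠DEV = 89°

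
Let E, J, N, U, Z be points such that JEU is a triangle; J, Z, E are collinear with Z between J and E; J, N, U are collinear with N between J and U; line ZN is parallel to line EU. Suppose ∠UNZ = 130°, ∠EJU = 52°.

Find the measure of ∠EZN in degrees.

∠EZN = 102°

1. ∠JNZ = 50°  [linear pair at N on JU]
2. ∠NJZ = 52°  [Z on JE, N on JU]
3. ∠JZN = 78°  [△JZN]
4. ∠EZN = 102°  [linear pair at Z on JE]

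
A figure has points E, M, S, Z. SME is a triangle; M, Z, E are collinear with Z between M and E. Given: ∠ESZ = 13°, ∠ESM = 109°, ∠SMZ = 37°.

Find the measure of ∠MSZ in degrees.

1. ∠EMS = 37°  [Z on ray ME]
2. ∠MES = 34°  [△SME]
3. ∠SEZ = 34°  [Z on ray EM]
4. ∠EZS = 133°  [△SZE]
5. ∠MZS = 47°  [linear pair at Z on ME]
6. ∠MSZ = 96°  [△SMZ]

∠MSZ = 96°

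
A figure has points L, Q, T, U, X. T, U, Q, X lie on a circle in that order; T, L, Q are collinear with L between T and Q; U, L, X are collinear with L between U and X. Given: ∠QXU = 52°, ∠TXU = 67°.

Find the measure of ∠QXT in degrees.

∠QXT = 119°

1. ∠QTU = 52°  [same arc UQ]
2. ∠TQU = 67°  [same arc TU]
3. ∠QUT = 61°  [△TUQ]
4. ∠QXT = 119°  [cyclic TUQX, opposite ∠U+∠X]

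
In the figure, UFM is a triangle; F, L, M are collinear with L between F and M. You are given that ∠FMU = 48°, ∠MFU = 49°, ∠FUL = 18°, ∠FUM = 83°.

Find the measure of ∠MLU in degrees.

1. ∠LFU = 49°  [L on ray FM]
2. ∠FLU = 113°  [△UFL]
3. ∠MLU = 67°  [linear pair at L on FM]

∠MLU = 67°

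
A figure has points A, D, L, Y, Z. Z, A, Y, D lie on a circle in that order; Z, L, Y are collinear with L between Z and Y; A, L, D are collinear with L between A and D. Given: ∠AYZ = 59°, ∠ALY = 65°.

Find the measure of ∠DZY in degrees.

∠DZY = 56°

1. ∠ADZ = 59°  [same arc ZA]
2. ∠DLZ = 65°  [vertical angles at L]
3. ∠DZY = 56°  [△ZLD]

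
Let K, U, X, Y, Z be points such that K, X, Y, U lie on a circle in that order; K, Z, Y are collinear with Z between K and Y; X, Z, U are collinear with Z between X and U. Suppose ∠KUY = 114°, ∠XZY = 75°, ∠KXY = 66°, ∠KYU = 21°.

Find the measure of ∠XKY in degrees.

∠XKY = 54°

1. ∠KZX = 105°  [linear pair at Z on KY]
2. ∠KXU = 21°  [same arc KU]
3. ∠XKY = 54°  [△KZX]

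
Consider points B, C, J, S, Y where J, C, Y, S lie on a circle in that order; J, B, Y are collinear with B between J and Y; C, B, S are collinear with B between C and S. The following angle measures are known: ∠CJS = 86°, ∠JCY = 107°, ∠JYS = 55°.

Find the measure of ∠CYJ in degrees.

∠CYJ = 39°

1. ∠JCS = 55°  [same arc JS]
2. ∠CSJ = 39°  [△JCS]
3. ∠CYJ = 39°  [same arc JC]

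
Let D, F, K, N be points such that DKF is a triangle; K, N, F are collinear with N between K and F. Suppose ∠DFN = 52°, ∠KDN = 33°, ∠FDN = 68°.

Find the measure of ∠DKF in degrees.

∠DKF = 27°

1. ∠DNF = 60°  [△DNF]
2. ∠DNK = 120°  [linear pair at N on KF]
3. ∠DKN = 27°  [△DKN]
4. ∠DKF = 27°  [N on ray KF]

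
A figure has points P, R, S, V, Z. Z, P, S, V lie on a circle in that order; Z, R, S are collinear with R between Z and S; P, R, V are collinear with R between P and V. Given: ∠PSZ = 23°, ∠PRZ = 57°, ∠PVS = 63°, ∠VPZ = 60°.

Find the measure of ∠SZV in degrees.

∠SZV = 34°

1. ∠PVZ = 23°  [same arc ZP]
2. ∠SRV = 57°  [vertical angles at R]
3. ∠VRZ = 123°  [linear pair at R on ZS]
4. ∠SZV = 34°  [△ZRV]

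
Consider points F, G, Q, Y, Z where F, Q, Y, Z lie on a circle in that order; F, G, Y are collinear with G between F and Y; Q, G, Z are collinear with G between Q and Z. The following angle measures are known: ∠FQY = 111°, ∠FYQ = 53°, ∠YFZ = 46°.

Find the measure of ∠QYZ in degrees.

∠QYZ = 118°

1. ∠QFY = 16°  [△FQY]
2. ∠YQZ = 46°  [same arc YZ]
3. ∠QZY = 16°  [same arc QY]
4. ∠QYZ = 118°  [△QYZ]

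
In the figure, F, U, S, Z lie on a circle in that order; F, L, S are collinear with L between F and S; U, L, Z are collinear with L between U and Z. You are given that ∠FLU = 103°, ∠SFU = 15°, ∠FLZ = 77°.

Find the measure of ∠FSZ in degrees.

∠FSZ = 62°

1. ∠SLZ = 103°  [vertical angles at L]
2. ∠SZU = 15°  [same arc US]
3. ∠FSZ = 62°  [△SLZ]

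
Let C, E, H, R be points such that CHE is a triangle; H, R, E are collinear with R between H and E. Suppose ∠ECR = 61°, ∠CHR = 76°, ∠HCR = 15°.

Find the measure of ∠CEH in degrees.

∠CEH = 28°

1. ∠CRH = 89°  [△CHR]
2. ∠CRE = 91°  [linear pair at R on HE]
3. ∠CER = 28°  [△CRE]
4. ∠CEH = 28°  [R on ray EH]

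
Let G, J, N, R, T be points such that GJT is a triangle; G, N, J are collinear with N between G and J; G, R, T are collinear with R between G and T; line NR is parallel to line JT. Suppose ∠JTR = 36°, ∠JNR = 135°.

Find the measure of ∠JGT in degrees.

1. ∠GTJ = 36°  [R on ray TG]
2. ∠GNR = 45°  [linear pair at N on GJ]
3. ∠GRN = 36°  [NR∥JT, corresponding at R]
4. ∠NGR = 99°  [△GNR]
5. ∠JGT = 99°  [N on GJ, R on GT]

∠JGT = 99°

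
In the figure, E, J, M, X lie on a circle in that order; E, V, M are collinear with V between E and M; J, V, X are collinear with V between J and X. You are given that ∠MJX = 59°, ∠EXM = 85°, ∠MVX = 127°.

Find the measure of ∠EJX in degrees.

∠EJX = 36°

1. ∠MEX = 59°  [same arc MX]
2. ∠EMX = 36°  [△EMX]
3. ∠EJX = 36°  [same arc EX]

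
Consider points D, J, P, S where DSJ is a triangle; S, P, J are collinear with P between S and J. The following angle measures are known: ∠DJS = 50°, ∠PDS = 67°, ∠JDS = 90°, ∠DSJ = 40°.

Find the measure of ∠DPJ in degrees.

∠DPJ = 107°

1. ∠DSP = 40°  [P on ray SJ]
2. ∠DPS = 73°  [△DSP]
3. ∠DPJ = 107°  [linear pair at P on SJ]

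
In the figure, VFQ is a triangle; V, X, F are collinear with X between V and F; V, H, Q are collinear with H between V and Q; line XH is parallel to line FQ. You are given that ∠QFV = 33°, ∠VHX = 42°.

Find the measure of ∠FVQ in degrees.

1. ∠HXV = 33°  [XH∥FQ, corresponding at X]
2. ∠HVX = 105°  [△VXH]
3. ∠FVQ = 105°  [X on VF, H on VQ]

∠FVQ = 105°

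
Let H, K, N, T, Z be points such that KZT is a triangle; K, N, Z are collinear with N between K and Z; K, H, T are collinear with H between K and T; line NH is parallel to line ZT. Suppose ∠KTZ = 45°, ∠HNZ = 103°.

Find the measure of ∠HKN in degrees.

1. ∠KHN = 45°  [NH∥ZT, corresponding at H]
2. ∠HNK = 77°  [linear pair at N on KZ]
3. ∠HKN = 58°  [△KNH]

∠HKN = 58°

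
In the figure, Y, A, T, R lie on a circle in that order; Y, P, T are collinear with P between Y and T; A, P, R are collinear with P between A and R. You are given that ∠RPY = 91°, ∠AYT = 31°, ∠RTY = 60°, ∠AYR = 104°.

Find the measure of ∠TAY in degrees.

∠TAY = 133°

1. ∠RAY = 60°  [same arc YR]
2. ∠ARY = 16°  [△YAR]
3. ∠ATY = 16°  [same arc YA]
4. ∠TAY = 133°  [△YAT]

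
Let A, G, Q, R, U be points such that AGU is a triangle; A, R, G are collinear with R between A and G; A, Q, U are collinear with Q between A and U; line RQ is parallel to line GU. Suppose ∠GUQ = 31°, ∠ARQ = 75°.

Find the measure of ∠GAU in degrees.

∠GAU = 74°

1. ∠AUG = 31°  [Q on ray UA]
2. ∠AGU = 75°  [RQ∥GU, corresponding at R]
3. ∠GAU = 74°  [△AGU]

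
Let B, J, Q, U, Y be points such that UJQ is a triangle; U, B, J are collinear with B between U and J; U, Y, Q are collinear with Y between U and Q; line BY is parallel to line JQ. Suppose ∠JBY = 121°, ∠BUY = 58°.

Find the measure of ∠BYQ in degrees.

1. ∠UBY = 59°  [linear pair at B on UJ]
2. ∠BYU = 63°  [△UBY]
3. ∠BYQ = 117°  [linear pair at Y on UQ]

∠BYQ = 117°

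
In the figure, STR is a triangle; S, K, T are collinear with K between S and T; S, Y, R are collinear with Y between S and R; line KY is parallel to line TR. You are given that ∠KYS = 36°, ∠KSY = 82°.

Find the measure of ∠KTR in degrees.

1. ∠SKY = 62°  [△SKY]
2. ∠TKY = 118°  [linear pair at K on ST]
3. ∠KTR = 62°  [KY∥TR, co-interior at T–K]

∠KTR = 62°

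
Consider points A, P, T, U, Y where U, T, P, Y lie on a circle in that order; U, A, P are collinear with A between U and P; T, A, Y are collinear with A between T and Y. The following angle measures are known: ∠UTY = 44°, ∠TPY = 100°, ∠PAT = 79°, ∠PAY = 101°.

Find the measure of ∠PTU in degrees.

∠PTU = 89°

1. ∠TUY = 80°  [cyclic UTPY, opposite ∠U+∠P]
2. ∠TAU = 101°  [linear pair at A on UP]
3. ∠TYU = 56°  [△UTY]
4. ∠PUT = 35°  [△UAT]
5. ∠TPU = 56°  [same arc UT]
6. ∠PTU = 89°  [△UTP]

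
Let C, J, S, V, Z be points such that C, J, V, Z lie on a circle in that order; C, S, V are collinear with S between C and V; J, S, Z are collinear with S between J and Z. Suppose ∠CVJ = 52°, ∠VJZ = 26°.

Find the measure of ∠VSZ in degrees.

∠VSZ = 78°

1. ∠CZJ = 52°  [same arc CJ]
2. ∠VCZ = 26°  [same arc VZ]
3. ∠CSZ = 102°  [△CSZ]
4. ∠VSZ = 78°  [linear pair at S on CV]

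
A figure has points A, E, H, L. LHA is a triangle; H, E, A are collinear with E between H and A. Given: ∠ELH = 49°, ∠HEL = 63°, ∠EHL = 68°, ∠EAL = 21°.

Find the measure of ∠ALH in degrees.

1. ∠AHL = 68°  [E on ray HA]
2. ∠HAL = 21°  [E on ray AH]
3. ∠ALH = 91°  [△LHA]

∠ALH = 91°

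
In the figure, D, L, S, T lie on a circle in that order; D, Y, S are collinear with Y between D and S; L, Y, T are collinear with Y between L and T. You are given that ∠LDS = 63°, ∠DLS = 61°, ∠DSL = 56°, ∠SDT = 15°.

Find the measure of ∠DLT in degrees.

∠DLT = 46°

1. ∠DTS = 119°  [cyclic DLST, opposite ∠L+∠T]
2. ∠DST = 46°  [△DST]
3. ∠DLT = 46°  [same arc DT]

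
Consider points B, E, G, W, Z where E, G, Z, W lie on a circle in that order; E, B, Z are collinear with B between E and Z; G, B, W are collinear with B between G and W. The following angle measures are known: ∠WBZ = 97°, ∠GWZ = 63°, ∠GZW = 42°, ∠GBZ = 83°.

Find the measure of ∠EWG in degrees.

1. ∠EBG = 97°  [vertical angles at B]
2. ∠GEZ = 63°  [same arc GZ]
3. ∠GEW = 138°  [cyclic EGZW, opposite ∠E+∠Z]
4. ∠EGW = 20°  [△EBG]
5. ∠EWG = 22°  [△EGW]

∠EWG = 22°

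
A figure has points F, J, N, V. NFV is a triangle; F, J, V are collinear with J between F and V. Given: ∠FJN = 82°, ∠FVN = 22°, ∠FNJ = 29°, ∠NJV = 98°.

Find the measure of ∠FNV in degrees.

∠FNV = 89°

1. ∠JFN = 69°  [△NFJ]
2. ∠NFV = 69°  [J on ray FV]
3. ∠FNV = 89°  [△NFV]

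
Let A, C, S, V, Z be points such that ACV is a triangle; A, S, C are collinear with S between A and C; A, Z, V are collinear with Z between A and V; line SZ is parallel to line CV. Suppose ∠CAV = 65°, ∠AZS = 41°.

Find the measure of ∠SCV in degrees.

1. ∠SAZ = 65°  [S on AC, Z on AV]
2. ∠ASZ = 74°  [△ASZ]
3. ∠CSZ = 106°  [linear pair at S on AC]
4. ∠SCV = 74°  [SZ∥CV, co-interior at C–S]

∠SCV = 74°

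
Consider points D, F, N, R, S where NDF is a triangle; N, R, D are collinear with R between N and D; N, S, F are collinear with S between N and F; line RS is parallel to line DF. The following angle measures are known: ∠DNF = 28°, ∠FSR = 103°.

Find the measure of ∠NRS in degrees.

1. ∠RNS = 28°  [R on ND, S on NF]
2. ∠NSR = 77°  [linear pair at S on NF]
3. ∠NRS = 75°  [△NRS]

∠NRS = 75°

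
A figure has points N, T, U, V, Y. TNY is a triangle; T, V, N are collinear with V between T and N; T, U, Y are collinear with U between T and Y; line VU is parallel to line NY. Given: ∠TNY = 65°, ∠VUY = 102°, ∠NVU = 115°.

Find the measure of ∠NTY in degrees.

1. ∠TVU = 65°  [VU∥NY, corresponding at V]
2. ∠TUV = 78°  [linear pair at U on TY]
3. ∠UTV = 37°  [△TVU]
4. ∠NTY = 37°  [V on TN, U on TY]

∠NTY = 37°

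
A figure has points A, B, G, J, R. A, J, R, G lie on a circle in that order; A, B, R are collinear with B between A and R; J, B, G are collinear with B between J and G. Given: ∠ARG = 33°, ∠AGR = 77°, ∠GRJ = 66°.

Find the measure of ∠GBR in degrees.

∠GBR = 103°

1. ∠AJG = 33°  [same arc AG]
2. ∠GAR = 70°  [△ARG]
3. ∠GAJ = 114°  [cyclic AJRG, opposite ∠A+∠R]
4. ∠AGJ = 33°  [△AJG]
5. ∠ABG = 77°  [△ABG]
6. ∠GBR = 103°  [linear pair at B on AR]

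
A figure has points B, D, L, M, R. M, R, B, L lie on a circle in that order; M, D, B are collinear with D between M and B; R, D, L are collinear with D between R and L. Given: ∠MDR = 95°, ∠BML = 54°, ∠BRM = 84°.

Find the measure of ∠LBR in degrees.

1. ∠BDL = 95°  [vertical angles at D]
2. ∠BRL = 54°  [same arc BL]
3. ∠BLM = 96°  [cyclic MRBL, opposite ∠R+∠L]
4. ∠LBM = 30°  [△MBL]
5. ∠BLR = 55°  [△BDL]
6. ∠LBR = 71°  [△RBL]

∠LBR = 71°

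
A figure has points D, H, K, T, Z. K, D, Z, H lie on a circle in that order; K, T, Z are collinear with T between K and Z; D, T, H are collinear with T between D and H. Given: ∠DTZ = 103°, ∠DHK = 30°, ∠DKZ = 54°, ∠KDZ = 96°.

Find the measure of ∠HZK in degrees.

∠HZK = 49°

1. ∠HTK = 103°  [vertical angles at T]
2. ∠HKZ = 47°  [△KTH]
3. ∠KHZ = 84°  [cyclic KDZH, opposite ∠D+∠H]
4. ∠HZK = 49°  [△KZH]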